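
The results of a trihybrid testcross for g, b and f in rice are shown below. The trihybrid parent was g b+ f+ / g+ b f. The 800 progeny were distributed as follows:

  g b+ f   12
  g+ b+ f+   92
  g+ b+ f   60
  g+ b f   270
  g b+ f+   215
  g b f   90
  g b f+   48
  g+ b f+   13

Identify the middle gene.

f

The two rarest classes, g b+ f and g+ b f+, are the double crossovers. Comparing them with the parentals, only the f allele has switched, so f is the middle locus and the order is b – f – g.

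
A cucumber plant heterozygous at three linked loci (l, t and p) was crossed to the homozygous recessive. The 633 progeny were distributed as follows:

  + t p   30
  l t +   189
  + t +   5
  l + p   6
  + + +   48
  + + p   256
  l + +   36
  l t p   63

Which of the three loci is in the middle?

l

The two most frequent reciprocal classes, + + p and l t +, are the parental types, so the F1 was + + p / l t +.
The two rarest classes, l + p and + t +, are the double crossovers. Comparing them with the parentals, only the l allele has switched, so l is the middle locus and the order is p – l – t.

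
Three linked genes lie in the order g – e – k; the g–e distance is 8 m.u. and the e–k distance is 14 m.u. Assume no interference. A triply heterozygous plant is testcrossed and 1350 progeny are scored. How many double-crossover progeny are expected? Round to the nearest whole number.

Map distances give recombination frequencies of 0.080 and 0.140 for the two intervals.
With no interference, expected double-crossover frequency = 0.080 × 0.140 = 0.01120.
Expected number = 0.01120 × 1350 = 15.12 ≈ 15.

15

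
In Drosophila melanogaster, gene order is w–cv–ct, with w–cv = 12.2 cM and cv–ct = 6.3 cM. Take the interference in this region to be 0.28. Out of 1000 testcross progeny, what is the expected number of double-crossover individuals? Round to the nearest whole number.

6

Map distances give recombination frequencies of 0.122 and 0.063 for the two intervals.
With interference 0.28 (so coincidence = 0.72), expected double-crossover frequency = 0.122 × 0.063 × 0.72 = 0.00553.
Expected number = 0.00553 × 1000 = 5.53 ≈ 6.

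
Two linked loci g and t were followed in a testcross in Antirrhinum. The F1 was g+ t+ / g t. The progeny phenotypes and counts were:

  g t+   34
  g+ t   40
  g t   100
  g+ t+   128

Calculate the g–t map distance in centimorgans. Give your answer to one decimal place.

The recombinant classes are g+ t and g t+: 40 + 34 = 74.
Recombination frequency = 74/302 = 0.2450 ≈ 24.5%, i.e. 24.5 centimorgans.

24.5 centimorgans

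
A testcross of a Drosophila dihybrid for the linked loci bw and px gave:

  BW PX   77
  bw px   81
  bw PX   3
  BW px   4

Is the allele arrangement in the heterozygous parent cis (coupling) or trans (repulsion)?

The two most frequent classes are BW PX (77) and bw px (81); these are the parental (non-recombinant) types.
So the F1 carried BW PX on one chromosome and bw px on the other — the recessive alleles are on the same chromosome (cis / coupling).

cis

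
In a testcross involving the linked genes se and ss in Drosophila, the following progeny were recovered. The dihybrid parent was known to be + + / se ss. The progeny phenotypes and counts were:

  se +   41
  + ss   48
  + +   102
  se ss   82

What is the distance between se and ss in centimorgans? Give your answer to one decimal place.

32.6 centimorgans

The recombinant classes are + ss and se +: 48 + 41 = 89.
Recombination frequency = 89/273 = 0.3260 ≈ 32.6%, i.e. 32.6 centimorgans.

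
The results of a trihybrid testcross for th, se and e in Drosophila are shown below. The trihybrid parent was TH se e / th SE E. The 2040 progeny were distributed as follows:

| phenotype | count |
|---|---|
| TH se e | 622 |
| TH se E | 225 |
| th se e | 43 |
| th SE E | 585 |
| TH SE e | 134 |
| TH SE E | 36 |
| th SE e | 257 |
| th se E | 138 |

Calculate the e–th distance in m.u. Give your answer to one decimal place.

The two rarest classes, th se e and TH SE E, are the double crossovers. Comparing them with the parentals, only the th allele has switched, so th is the middle locus and the order is e – th – se.
Crossovers in the e–th interval produce the single-crossover classes TH se E and th SE e (225 + 257 = 482) plus the double crossovers (79).
RF(e–th) = (482 + 79) / 2040 = 561/2040 = 0.2750 → 27.5 m.u.

27.5 m.u.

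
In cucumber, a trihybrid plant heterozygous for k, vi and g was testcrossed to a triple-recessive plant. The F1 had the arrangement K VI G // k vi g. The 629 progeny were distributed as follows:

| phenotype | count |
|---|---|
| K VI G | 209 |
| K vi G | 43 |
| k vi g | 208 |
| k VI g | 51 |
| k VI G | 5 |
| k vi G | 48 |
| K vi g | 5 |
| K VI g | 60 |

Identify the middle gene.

k

The two rarest classes, k VI G and K vi g, are the double crossovers. Comparing them with the parentals, only the k allele has switched, so k is the middle locus and the order is g – k – vi.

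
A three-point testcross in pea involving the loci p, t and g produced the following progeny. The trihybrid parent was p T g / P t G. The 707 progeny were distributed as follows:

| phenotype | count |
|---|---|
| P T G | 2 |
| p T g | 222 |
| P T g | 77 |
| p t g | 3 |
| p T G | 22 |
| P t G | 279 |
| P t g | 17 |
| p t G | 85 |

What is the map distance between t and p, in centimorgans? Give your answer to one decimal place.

The two rarest classes, p t g and P T G, are the double crossovers. Comparing them with the parentals, only the t allele has switched, so t is the middle locus and the order is p – t – g.
Crossovers in the p–t interval produce the single-crossover classes P T g and p t G (77 + 85 = 162) plus the double crossovers (5).
RF(p–t) = (162 + 5) / 707 = 167/707 = 0.2362 → 23.6 centimorgans.

23.6 centimorgans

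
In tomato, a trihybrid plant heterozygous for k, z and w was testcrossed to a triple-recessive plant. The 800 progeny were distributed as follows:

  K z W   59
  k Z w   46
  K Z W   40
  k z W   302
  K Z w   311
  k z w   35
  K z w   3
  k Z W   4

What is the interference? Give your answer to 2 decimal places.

0.39

The two most frequent reciprocal classes, k z W and K Z w, are the parental types, so the F1 was k z W / K Z w.
The two rarest classes, k Z W and K z w, are the double crossovers. Comparing them with the parentals, only the z allele has switched, so z is the middle locus and the order is k – z – w.
k–z: (105 + 7)/800 = 0.1400; z–w: (75 + 7)/800 = 0.1025.
Expected DCO frequency = 0.1400 × 0.1025 ≈ 0.01435; observed = 7/800 ≈ 0.00875.
Coefficient of coincidence = 0.00875/0.01435 ≈ 0.61; interference = 1 − 0.61 = 0.39.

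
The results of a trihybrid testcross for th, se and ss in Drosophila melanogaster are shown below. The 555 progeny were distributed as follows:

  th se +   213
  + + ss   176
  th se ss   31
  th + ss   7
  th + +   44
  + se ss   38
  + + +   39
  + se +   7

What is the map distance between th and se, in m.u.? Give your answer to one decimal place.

17.3 m.u.

The two most frequent reciprocal classes, th se + and + + ss, are the parental types, so the F1 was th se + / + + ss.
The two rarest classes, + se + and th + ss, are the double crossovers. Comparing them with the parentals, only the th allele has switched, so th is the middle locus and the order is ss – th – se.
Crossovers in the th–se interval produce the single-crossover classes th + + and + se ss (44 + 38 = 82) plus the double crossovers (14).
RF(th–se) = (82 + 14) / 555 = 96/555 = 0.1730 → 17.3 m.u.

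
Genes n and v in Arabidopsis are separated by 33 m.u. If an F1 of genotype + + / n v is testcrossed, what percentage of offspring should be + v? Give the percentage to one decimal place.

A map distance of 33 m.u. corresponds to a recombination frequency of 0.330.
The F1 is + + / n v, so + v is a recombinant gamete class with expected frequency r/2 = 0.330/2 = 0.1650.
That is 0.1650 = 16.5% of the progeny.

16.5%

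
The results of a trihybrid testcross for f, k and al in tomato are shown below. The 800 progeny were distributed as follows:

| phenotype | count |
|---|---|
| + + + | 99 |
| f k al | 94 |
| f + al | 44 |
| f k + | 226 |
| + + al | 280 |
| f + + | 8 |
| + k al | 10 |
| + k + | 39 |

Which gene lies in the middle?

The two most frequent reciprocal classes, + + al and f k +, are the parental types, so the F1 was + + al / f k +.
The two rarest classes, + k al and f + +, are the double crossovers. Comparing them with the parentals, only the k allele has switched, so k is the middle locus and the order is f – k – al.

k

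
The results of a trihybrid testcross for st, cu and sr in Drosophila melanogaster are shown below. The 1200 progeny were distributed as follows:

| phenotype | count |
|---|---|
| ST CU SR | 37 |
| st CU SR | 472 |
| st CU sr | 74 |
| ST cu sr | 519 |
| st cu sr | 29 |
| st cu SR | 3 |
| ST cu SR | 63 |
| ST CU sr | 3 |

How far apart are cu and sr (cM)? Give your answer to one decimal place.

The two most frequent reciprocal classes, st CU SR and ST cu sr, are the parental types, so the F1 was st CU SR / ST cu sr.
The two rarest classes, st cu SR and ST CU sr, are the double crossovers. Comparing them with the parentals, only the cu allele has switched, so cu is the middle locus and the order is sr – cu – st.
Crossovers in the sr–cu interval produce the single-crossover classes st CU sr and ST cu SR (74 + 63 = 137) plus the double crossovers (6).
RF(sr–cu) = (137 + 6) / 1200 = 143/1200 = 0.1192 → 11.9 cM.

11.9 cM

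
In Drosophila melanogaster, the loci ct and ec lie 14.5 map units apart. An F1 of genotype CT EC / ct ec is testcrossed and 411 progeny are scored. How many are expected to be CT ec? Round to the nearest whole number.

30

A map distance of 14.5 map units corresponds to a recombination frequency of 0.145.
The F1 is CT EC / ct ec, so CT ec is a recombinant gamete class with expected frequency r/2 = 0.145/2 = 0.0725.
Expected number = 0.0725 × 411 = 29.80 ≈ 30.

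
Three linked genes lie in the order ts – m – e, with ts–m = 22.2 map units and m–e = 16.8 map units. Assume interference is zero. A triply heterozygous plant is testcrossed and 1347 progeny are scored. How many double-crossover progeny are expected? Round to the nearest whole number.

50

Map distances give recombination frequencies of 0.222 and 0.168 for the two intervals.
With no interference, expected double-crossover frequency = 0.222 × 0.168 = 0.03730.
Expected number = 0.03730 × 1347 = 50.24 ≈ 50.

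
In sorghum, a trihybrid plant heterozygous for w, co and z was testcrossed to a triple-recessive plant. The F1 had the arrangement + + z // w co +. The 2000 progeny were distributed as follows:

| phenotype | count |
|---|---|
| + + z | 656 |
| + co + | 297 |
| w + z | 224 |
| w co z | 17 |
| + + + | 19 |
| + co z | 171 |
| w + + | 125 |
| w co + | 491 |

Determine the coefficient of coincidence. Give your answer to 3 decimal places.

The two rarest classes, + + + and w co z, are the double crossovers. Comparing them with the parentals, only the z allele has switched, so z is the middle locus and the order is co – z – w.
co–z: (296 + 36)/2000 = 0.1660; z–w: (521 + 36)/2000 = 0.2785.
Expected DCO frequency = 0.1660 × 0.2785 ≈ 0.04623; observed = 36/2000 ≈ 0.01800.
Coefficient of coincidence = 0.01800/0.04623 ≈ 0.389.

0.389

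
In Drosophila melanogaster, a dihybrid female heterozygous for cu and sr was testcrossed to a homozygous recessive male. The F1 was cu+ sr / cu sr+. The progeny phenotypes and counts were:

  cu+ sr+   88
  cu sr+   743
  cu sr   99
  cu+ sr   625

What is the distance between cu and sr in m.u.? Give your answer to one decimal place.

The recombinant classes are cu+ sr+ and cu sr: 88 + 99 = 187.
Recombination frequency = 187/1555 = 0.1203 ≈ 12.0%, i.e. 12.0 m.u.

12.0 m.u.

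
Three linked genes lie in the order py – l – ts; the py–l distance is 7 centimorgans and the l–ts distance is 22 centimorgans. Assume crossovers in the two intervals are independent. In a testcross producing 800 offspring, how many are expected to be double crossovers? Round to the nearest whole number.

Map distances give recombination frequencies of 0.070 and 0.220 for the two intervals.
With no interference, expected double-crossover frequency = 0.070 × 0.220 = 0.01540.
Expected number = 0.01540 × 800 = 12.32 ≈ 12.

12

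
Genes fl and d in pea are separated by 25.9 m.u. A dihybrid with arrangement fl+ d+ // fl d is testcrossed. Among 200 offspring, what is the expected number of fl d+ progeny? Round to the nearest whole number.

A map distance of 25.9 m.u. corresponds to a recombination frequency of 0.259.
The F1 is fl+ d+ / fl d, so fl d+ is a recombinant gamete class with expected frequency r/2 = 0.259/2 = 0.1295.
Expected number = 0.1295 × 200 = 25.90 ≈ 26.

26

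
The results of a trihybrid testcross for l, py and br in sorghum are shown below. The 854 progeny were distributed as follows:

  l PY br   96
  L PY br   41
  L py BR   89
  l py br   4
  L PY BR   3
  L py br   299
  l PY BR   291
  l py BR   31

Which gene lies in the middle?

l

The two most frequent reciprocal classes, l PY BR and L py br, are the parental types, so the F1 was l PY BR / L py br.
The two rarest classes, L PY BR and l py br, are the double crossovers. Comparing them with the parentals, only the l allele has switched, so l is the middle locus and the order is py – l – br.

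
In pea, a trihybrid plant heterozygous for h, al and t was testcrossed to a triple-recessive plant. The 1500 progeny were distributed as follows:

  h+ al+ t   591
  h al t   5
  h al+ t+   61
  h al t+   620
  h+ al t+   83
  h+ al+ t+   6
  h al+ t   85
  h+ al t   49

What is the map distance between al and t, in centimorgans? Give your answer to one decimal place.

8.1 centimorgans

The two most frequent reciprocal classes, h al t+ and h+ al+ t, are the parental types, so the F1 was h al t+ / h+ al+ t.
The two rarest classes, h al t and h+ al+ t+, are the double crossovers. Comparing them with the parentals, only the t allele has switched, so t is the middle locus and the order is al – t – h.
Crossovers in the al–t interval produce the single-crossover classes h al+ t+ and h+ al t (61 + 49 = 110) plus the double crossovers (11).
RF(al–t) = (110 + 11) / 1500 = 121/1500 = 0.0807 → 8.1 centimorgans.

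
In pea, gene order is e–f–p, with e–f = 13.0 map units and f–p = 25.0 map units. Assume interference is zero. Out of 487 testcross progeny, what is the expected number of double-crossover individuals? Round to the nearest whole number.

16

Map distances give recombination frequencies of 0.130 and 0.250 for the two intervals.
With no interference, expected double-crossover frequency = 0.130 × 0.250 = 0.03250.
Expected number = 0.03250 × 487 = 15.83 ≈ 16.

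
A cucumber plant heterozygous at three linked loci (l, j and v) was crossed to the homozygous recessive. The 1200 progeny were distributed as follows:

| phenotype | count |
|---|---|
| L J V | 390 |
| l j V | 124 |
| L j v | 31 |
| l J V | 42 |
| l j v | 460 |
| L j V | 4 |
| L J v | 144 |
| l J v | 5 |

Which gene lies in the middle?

The two most frequent reciprocal classes, l j v and L J V, are the parental types, so the F1 was l j v / L J V.
The two rarest classes, l J v and L j V, are the double crossovers. Comparing them with the parentals, only the j allele has switched, so j is the middle locus and the order is l – j – v.

j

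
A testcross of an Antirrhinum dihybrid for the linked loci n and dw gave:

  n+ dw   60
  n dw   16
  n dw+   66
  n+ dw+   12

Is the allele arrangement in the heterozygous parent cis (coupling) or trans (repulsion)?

The two most frequent classes are n+ dw (60) and n dw+ (66); these are the parental (non-recombinant) types.
So the F1 carried n+ dw on one chromosome and n dw+ on the other — the recessive alleles are on opposite chromosomes (trans / repulsion).

trans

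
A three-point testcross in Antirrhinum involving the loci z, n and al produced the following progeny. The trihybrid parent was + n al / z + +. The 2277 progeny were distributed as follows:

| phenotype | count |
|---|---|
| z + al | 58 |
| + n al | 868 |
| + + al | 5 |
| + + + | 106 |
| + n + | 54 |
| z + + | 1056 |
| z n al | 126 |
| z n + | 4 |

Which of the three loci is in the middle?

n

The two rarest classes, + + al and z n +, are the double crossovers. Comparing them with the parentals, only the n allele has switched, so n is the middle locus and the order is al – n – z.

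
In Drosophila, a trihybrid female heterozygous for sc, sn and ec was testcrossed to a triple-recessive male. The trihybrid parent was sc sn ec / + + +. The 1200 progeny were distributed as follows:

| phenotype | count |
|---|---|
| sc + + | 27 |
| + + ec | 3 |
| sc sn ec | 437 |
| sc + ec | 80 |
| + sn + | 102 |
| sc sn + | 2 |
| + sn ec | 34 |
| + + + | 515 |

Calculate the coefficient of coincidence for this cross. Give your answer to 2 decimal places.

0.49

The two rarest classes, sc sn + and + + ec, are the double crossovers. Comparing them with the parentals, only the ec allele has switched, so ec is the middle locus and the order is sc – ec – sn.
sc–ec: (61 + 5)/1200 = 0.0550; ec–sn: (182 + 5)/1200 = 0.1558.
Expected DCO frequency = 0.0550 × 0.1558 ≈ 0.00857; observed = 5/1200 ≈ 0.00417.
Coefficient of coincidence = 0.00417/0.00857 ≈ 0.49.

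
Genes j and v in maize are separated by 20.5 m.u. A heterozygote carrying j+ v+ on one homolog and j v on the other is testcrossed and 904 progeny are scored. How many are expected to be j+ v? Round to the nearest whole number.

A map distance of 20.5 m.u. corresponds to a recombination frequency of 0.205.
The F1 is j+ v+ / j v, so j+ v is a recombinant gamete class with expected frequency r/2 = 0.205/2 = 0.1025.
Expected number = 0.1025 × 904 = 92.66 ≈ 93.

93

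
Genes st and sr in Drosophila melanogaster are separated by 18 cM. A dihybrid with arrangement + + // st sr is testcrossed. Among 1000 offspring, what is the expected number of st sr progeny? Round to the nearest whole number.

A map distance of 18 cM corresponds to a recombination frequency of 0.180.
The F1 is + + / st sr, so st sr is a parental gamete class with expected frequency (1 − r)/2 = 0.820/2 = 0.4100.
Expected number = 0.4100 × 1000 = 410.00 ≈ 410.

410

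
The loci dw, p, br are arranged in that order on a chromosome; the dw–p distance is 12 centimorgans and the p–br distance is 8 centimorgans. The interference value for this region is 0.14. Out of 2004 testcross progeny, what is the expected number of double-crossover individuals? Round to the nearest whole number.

17

Map distances give recombination frequencies of 0.120 and 0.080 for the two intervals.
With interference 0.14 (so coincidence = 0.86), expected double-crossover frequency = 0.120 × 0.080 × 0.86 = 0.00826.
Expected number = 0.00826 × 2004 = 16.55 ≈ 17.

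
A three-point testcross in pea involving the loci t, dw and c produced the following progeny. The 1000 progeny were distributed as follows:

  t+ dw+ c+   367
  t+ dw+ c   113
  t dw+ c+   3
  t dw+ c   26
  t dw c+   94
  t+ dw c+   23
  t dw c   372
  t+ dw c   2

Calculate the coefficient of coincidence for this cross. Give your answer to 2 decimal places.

0.44

The two most frequent reciprocal classes, t dw c and t+ dw+ c+, are the parental types, so the F1 was t dw c / t+ dw+ c+.
The two rarest classes, t+ dw c and t dw+ c+, are the double crossovers. Comparing them with the parentals, only the t allele has switched, so t is the middle locus and the order is c – t – dw.
c–t: (207 + 5)/1000 = 0.2120; t–dw: (49 + 5)/1000 = 0.0540.
Expected DCO frequency = 0.2120 × 0.0540 ≈ 0.01145; observed = 5/1000 ≈ 0.00500.
Coefficient of coincidence = 0.00500/0.01145 ≈ 0.44.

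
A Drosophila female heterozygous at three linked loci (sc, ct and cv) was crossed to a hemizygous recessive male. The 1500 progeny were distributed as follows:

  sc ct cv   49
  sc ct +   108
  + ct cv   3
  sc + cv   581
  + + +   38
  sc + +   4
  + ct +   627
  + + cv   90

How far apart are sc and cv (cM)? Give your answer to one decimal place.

The two most frequent reciprocal classes, + ct + and sc + cv, are the parental types, so the F1 was + ct + / sc + cv.
The two rarest classes, + ct cv and sc + +, are the double crossovers. Comparing them with the parentals, only the cv allele has switched, so cv is the middle locus and the order is sc – cv – ct.
Crossovers in the sc–cv interval produce the single-crossover classes sc ct + and + + cv (108 + 90 = 198) plus the double crossovers (7).
RF(sc–cv) = (198 + 7) / 1500 = 205/1500 = 0.1367 → 13.7 cM.

13.7 cM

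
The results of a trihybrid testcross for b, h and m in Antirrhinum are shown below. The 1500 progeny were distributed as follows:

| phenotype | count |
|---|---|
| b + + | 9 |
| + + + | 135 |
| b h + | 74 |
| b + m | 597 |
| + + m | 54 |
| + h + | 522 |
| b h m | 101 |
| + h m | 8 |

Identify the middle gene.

The two most frequent reciprocal classes, + h + and b + m, are the parental types, so the F1 was + h + / b + m.
The two rarest classes, + h m and b + +, are the double crossovers. Comparing them with the parentals, only the m allele has switched, so m is the middle locus and the order is b – m – h.

m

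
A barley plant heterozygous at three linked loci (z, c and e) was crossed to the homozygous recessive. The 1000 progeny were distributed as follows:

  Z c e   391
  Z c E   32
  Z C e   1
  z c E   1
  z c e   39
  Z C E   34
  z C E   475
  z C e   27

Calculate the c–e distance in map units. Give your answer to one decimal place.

6.1 map units

The two most frequent reciprocal classes, z C E and Z c e, are the parental types, so the F1 was z C E / Z c e.
The two rarest classes, z c E and Z C e, are the double crossovers. Comparing them with the parentals, only the c allele has switched, so c is the middle locus and the order is e – c – z.
Crossovers in the e–c interval produce the single-crossover classes z C e and Z c E (27 + 32 = 59) plus the double crossovers (2).
RF(e–c) = (59 + 2) / 1000 = 61/1000 = 0.0610 → 6.1 map units.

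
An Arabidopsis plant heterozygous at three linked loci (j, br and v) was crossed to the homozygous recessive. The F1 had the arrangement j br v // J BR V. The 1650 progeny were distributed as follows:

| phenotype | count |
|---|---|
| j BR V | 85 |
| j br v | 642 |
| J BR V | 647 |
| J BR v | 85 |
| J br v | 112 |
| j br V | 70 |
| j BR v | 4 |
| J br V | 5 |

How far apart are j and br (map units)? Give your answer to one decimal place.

12.5 map units

The two rarest classes, j BR v and J br V, are the double crossovers. Comparing them with the parentals, only the br allele has switched, so br is the middle locus and the order is v – br – j.
Crossovers in the br–j interval produce the single-crossover classes J br v and j BR V (112 + 85 = 197) plus the double crossovers (9).
RF(br–j) = (197 + 9) / 1650 = 206/1650 = 0.1248 → 12.5 map units.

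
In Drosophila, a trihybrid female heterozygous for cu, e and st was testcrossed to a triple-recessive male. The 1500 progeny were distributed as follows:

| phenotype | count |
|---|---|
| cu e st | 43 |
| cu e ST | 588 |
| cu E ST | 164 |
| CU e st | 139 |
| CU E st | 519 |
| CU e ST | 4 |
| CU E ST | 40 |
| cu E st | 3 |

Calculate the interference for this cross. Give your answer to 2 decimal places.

The two most frequent reciprocal classes, cu e ST and CU E st, are the parental types, so the F1 was cu e ST / CU E st.
The two rarest classes, CU e ST and cu E st, are the double crossovers. Comparing them with the parentals, only the cu allele has switched, so cu is the middle locus and the order is e – cu – st.
e–cu: (303 + 7)/1500 = 0.2067; cu–st: (83 + 7)/1500 = 0.0600.
Expected DCO frequency = 0.2067 × 0.0600 ≈ 0.01240; observed = 7/1500 ≈ 0.00467.
Coefficient of coincidence = 0.00467/0.01240 ≈ 0.38; interference = 1 − 0.38 = 0.62.

0.62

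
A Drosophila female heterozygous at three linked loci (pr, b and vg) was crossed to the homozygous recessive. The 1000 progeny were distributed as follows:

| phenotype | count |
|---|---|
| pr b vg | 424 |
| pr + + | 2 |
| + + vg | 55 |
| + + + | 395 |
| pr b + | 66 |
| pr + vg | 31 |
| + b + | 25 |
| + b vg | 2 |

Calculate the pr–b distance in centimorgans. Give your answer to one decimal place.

The two most frequent reciprocal classes, pr b vg and + + +, are the parental types, so the F1 was pr b vg / + + +.
The two rarest classes, + b vg and pr + +, are the double crossovers. Comparing them with the parentals, only the pr allele has switched, so pr is the middle locus and the order is vg – pr – b.
Crossovers in the pr–b interval produce the single-crossover classes pr + vg and + b + (31 + 25 = 56) plus the double crossovers (4).
RF(pr–b) = (56 + 4) / 1000 = 60/1000 = 0.0600 → 6.0 centimorgans.

6.0 centimorgans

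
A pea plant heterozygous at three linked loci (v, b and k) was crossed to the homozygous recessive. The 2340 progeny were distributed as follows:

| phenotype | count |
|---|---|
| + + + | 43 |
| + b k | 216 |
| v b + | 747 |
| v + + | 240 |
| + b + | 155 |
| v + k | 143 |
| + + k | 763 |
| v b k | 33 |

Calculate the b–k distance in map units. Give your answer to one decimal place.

22.7 map units

The two most frequent reciprocal classes, + + k and v b +, are the parental types, so the F1 was + + k / v b +.
The two rarest classes, + + + and v b k, are the double crossovers. Comparing them with the parentals, only the k allele has switched, so k is the middle locus and the order is v – k – b.
Crossovers in the k–b interval produce the single-crossover classes + b k and v + + (216 + 240 = 456) plus the double crossovers (76).
RF(k–b) = (456 + 76) / 2340 = 532/2340 = 0.2274 → 22.7 map units.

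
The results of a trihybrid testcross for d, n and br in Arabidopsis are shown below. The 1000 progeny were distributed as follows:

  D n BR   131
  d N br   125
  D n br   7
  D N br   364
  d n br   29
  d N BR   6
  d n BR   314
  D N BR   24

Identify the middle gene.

n

The two most frequent reciprocal classes, D N br and d n BR, are the parental types, so the F1 was D N br / d n BR.
The two rarest classes, D n br and d N BR, are the double crossovers. Comparing them with the parentals, only the n allele has switched, so n is the middle locus and the order is br – n – d.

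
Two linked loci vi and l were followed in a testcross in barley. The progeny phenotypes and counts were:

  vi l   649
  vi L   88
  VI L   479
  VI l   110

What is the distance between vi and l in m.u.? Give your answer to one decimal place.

The two most frequent classes, VI L (479) and vi l (649), are the parental types, so the F1 was VI L / vi l.
The recombinant classes are VI l and vi L: 110 + 88 = 198.
Recombination frequency = 198/1326 = 0.1493 ≈ 14.9%, i.e. 14.9 m.u.

14.9 m.u.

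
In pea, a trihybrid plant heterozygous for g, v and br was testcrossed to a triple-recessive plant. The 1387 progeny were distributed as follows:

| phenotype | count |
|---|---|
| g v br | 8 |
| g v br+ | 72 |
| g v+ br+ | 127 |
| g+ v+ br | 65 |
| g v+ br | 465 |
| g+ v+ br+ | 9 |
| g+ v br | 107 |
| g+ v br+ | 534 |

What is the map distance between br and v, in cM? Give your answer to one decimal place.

The two most frequent reciprocal classes, g v+ br and g+ v br+, are the parental types, so the F1 was g v+ br / g+ v br+.
The two rarest classes, g v br and g+ v+ br+, are the double crossovers. Comparing them with the parentals, only the v allele has switched, so v is the middle locus and the order is g – v – br.
Crossovers in the v–br interval produce the single-crossover classes g v+ br+ and g+ v br (127 + 107 = 234) plus the double crossovers (17).
RF(v–br) = (234 + 17) / 1387 = 251/1387 = 0.1810 → 18.1 cM.

18.1 cM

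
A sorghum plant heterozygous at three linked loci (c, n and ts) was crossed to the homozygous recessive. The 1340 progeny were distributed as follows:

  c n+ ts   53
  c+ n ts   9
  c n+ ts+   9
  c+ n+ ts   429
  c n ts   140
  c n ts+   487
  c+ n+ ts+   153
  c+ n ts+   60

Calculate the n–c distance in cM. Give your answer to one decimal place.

9.8 cM

The two most frequent reciprocal classes, c+ n+ ts and c n ts+, are the parental types, so the F1 was c+ n+ ts / c n ts+.
The two rarest classes, c+ n ts and c n+ ts+, are the double crossovers. Comparing them with the parentals, only the n allele has switched, so n is the middle locus and the order is ts – n – c.
Crossovers in the n–c interval produce the single-crossover classes c n+ ts and c+ n ts+ (53 + 60 = 113) plus the double crossovers (18).
RF(n–c) = (113 + 18) / 1340 = 131/1340 = 0.0978 → 9.8 cM.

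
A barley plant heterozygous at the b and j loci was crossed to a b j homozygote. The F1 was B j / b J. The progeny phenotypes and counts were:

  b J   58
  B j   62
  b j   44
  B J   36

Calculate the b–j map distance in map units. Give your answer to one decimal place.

40.0 map units

The recombinant classes are B J and b j: 36 + 44 = 80.
Recombination frequency = 80/200 = 0.4000 ≈ 40.0%, i.e. 40.0 map units.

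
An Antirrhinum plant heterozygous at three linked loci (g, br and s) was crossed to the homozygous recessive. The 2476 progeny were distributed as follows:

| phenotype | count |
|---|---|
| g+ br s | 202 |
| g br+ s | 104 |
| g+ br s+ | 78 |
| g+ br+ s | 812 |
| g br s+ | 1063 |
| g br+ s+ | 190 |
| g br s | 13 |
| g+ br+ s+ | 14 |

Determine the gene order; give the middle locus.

s

The two most frequent reciprocal classes, g br s+ and g+ br+ s, are the parental types, so the F1 was g br s+ / g+ br+ s.
The two rarest classes, g br s and g+ br+ s+, are the double crossovers. Comparing them with the parentals, only the s allele has switched, so s is the middle locus and the order is br – s – g.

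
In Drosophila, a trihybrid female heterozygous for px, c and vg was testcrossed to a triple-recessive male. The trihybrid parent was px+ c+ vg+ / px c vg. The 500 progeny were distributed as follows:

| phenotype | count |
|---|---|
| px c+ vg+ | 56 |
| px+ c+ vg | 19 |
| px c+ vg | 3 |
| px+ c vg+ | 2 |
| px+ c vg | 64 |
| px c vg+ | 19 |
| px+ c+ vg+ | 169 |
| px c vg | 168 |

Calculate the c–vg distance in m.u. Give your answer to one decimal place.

The two rarest classes, px+ c vg+ and px c+ vg, are the double crossovers. Comparing them with the parentals, only the c allele has switched, so c is the middle locus and the order is vg – c – px.
Crossovers in the vg–c interval produce the single-crossover classes px+ c+ vg and px c vg+ (19 + 19 = 38) plus the double crossovers (5).
RF(vg–c) = (38 + 5) / 500 = 43/500 = 0.0860 → 8.6 m.u.

8.6 m.u.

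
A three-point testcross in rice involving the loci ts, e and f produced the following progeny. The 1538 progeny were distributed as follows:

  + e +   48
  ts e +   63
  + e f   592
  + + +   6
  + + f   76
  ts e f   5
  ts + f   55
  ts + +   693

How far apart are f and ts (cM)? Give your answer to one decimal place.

7.4 cM

The two most frequent reciprocal classes, + e f and ts + +, are the parental types, so the F1 was + e f / ts + +.
The two rarest classes, ts e f and + + +, are the double crossovers. Comparing them with the parentals, only the ts allele has switched, so ts is the middle locus and the order is e – ts – f.
Crossovers in the ts–f interval produce the single-crossover classes + e + and ts + f (48 + 55 = 103) plus the double crossovers (11).
RF(ts–f) = (103 + 11) / 1538 = 114/1538 = 0.0741 → 7.4 cM.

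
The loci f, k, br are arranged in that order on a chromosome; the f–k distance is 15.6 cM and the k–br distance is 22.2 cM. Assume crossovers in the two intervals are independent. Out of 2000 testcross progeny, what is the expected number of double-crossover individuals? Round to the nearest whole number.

69

Map distances give recombination frequencies of 0.156 and 0.222 for the two intervals.
With no interference, expected double-crossover frequency = 0.156 × 0.222 = 0.03463.
Expected number = 0.03463 × 2000 = 69.26 ≈ 69.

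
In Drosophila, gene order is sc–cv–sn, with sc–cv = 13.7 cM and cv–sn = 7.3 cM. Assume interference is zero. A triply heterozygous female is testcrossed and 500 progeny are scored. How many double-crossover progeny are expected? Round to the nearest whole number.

5

Map distances give recombination frequencies of 0.137 and 0.073 for the two intervals.
With no interference, expected double-crossover frequency = 0.137 × 0.073 = 0.01000.
Expected number = 0.01000 × 500 = 5.00 ≈ 5.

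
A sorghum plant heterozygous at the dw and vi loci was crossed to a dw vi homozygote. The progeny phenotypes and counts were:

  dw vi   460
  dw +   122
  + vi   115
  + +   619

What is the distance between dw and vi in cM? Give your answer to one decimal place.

The two most frequent classes, + + (619) and dw vi (460), are the parental types, so the F1 was + + / dw vi.
The recombinant classes are + vi and dw +: 115 + 122 = 237.
Recombination frequency = 237/1316 = 0.1801 ≈ 18.0%, i.e. 18.0 cM.

18.0 cM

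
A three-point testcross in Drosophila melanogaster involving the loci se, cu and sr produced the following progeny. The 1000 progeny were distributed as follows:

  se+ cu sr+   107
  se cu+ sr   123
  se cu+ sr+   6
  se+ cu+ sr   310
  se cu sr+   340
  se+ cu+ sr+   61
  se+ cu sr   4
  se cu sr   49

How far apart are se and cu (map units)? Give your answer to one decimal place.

The two most frequent reciprocal classes, se+ cu+ sr and se cu sr+, are the parental types, so the F1 was se+ cu+ sr / se cu sr+.
The two rarest classes, se+ cu sr and se cu+ sr+, are the double crossovers. Comparing them with the parentals, only the cu allele has switched, so cu is the middle locus and the order is sr – cu – se.
Crossovers in the cu–se interval produce the single-crossover classes se cu+ sr and se+ cu sr+ (123 + 107 = 230) plus the double crossovers (10).
RF(cu–se) = (230 + 10) / 1000 = 240/1000 = 0.2400 → 24.0 map units.

24.0 map units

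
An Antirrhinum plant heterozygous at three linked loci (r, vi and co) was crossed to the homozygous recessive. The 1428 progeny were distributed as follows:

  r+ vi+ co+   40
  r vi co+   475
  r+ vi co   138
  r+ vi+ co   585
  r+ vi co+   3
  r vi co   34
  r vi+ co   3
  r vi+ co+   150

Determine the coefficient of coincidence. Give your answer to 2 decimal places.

The two most frequent reciprocal classes, r vi co+ and r+ vi+ co, are the parental types, so the F1 was r vi co+ / r+ vi+ co.
The two rarest classes, r+ vi co+ and r vi+ co, are the double crossovers. Comparing them with the parentals, only the r allele has switched, so r is the middle locus and the order is vi – r – co.
vi–r: (288 + 6)/1428 = 0.2059; r–co: (74 + 6)/1428 = 0.0560.
Expected DCO frequency = 0.2059 × 0.0560 ≈ 0.01153; observed = 6/1428 ≈ 0.00420.
Coefficient of coincidence = 0.00420/0.01153 ≈ 0.36.

0.36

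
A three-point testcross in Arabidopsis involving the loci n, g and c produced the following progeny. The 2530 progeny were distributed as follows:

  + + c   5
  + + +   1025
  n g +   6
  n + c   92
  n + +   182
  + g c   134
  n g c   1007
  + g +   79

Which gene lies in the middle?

The two most frequent reciprocal classes, + + + and n g c, are the parental types, so the F1 was + + + / n g c.
The two rarest classes, + + c and n g +, are the double crossovers. Comparing them with the parentals, only the c allele has switched, so c is the middle locus and the order is n – c – g.

c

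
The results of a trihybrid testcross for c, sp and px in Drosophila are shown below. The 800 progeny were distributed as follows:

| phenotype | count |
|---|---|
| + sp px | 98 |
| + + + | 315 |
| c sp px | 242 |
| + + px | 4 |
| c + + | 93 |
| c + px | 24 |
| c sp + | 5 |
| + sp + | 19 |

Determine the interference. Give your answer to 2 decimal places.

0.31

The two most frequent reciprocal classes, c sp px and + + +, are the parental types, so the F1 was c sp px / + + +.
The two rarest classes, c sp + and + + px, are the double crossovers. Comparing them with the parentals, only the px allele has switched, so px is the middle locus and the order is sp – px – c.
sp–px: (43 + 9)/800 = 0.0650; px–c: (191 + 9)/800 = 0.2500.
Expected DCO frequency = 0.0650 × 0.2500 ≈ 0.01625; observed = 9/800 ≈ 0.01125.
Coefficient of coincidence = 0.01125/0.01625 ≈ 0.69; interference = 1 − 0.69 = 0.31.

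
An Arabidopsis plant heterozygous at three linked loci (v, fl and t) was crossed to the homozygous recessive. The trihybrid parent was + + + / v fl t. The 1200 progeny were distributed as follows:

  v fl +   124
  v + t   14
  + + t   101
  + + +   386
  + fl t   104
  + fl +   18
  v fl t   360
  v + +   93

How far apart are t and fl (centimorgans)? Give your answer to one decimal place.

The two rarest classes, + fl + and v + t, are the double crossovers. Comparing them with the parentals, only the fl allele has switched, so fl is the middle locus and the order is t – fl – v.
Crossovers in the t–fl interval produce the single-crossover classes + + t and v fl + (101 + 124 = 225) plus the double crossovers (32).
RF(t–fl) = (225 + 32) / 1200 = 257/1200 = 0.2142 → 21.4 centimorgans.

21.4 centimorgans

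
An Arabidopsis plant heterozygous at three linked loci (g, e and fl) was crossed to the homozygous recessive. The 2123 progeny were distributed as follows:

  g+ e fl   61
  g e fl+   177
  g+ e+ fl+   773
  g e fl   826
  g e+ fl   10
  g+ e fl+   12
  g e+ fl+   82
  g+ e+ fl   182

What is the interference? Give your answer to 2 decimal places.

The two most frequent reciprocal classes, g+ e+ fl+ and g e fl, are the parental types, so the F1 was g+ e+ fl+ / g e fl.
The two rarest classes, g+ e fl+ and g e+ fl, are the double crossovers. Comparing them with the parentals, only the e allele has switched, so e is the middle locus and the order is fl – e – g.
fl–e: (359 + 22)/2123 = 0.1795; e–g: (143 + 22)/2123 = 0.0777.
Expected DCO frequency = 0.1795 × 0.0777 ≈ 0.01395; observed = 22/2123 ≈ 0.01036.
Coefficient of coincidence = 0.01036/0.01395 ≈ 0.74; interference = 1 − 0.74 = 0.26.

0.26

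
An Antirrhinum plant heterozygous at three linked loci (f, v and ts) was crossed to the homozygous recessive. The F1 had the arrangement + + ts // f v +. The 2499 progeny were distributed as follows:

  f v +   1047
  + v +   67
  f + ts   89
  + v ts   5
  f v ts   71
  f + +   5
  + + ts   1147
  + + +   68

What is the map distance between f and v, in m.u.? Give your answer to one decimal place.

6.6 m.u.

The two rarest classes, + v ts and f + +, are the double crossovers. Comparing them with the parentals, only the v allele has switched, so v is the middle locus and the order is ts – v – f.
Crossovers in the v–f interval produce the single-crossover classes f + ts and + v + (89 + 67 = 156) plus the double crossovers (10).
RF(v–f) = (156 + 10) / 2499 = 166/2499 = 0.0664 → 6.6 m.u.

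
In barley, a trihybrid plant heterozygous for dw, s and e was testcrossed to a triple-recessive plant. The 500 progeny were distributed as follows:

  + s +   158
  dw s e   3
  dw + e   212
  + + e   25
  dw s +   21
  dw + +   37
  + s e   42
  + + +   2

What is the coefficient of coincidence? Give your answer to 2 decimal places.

The two most frequent reciprocal classes, dw + e and + s +, are the parental types, so the F1 was dw + e / + s +.
The two rarest classes, dw s e and + + +, are the double crossovers. Comparing them with the parentals, only the s allele has switched, so s is the middle locus and the order is dw – s – e.
dw–s: (46 + 5)/500 = 0.1020; s–e: (79 + 5)/500 = 0.1680.
Expected DCO frequency = 0.1020 × 0.1680 ≈ 0.01714; observed = 5/500 ≈ 0.01000.
Coefficient of coincidence = 0.01000/0.01714 ≈ 0.58.

0.58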